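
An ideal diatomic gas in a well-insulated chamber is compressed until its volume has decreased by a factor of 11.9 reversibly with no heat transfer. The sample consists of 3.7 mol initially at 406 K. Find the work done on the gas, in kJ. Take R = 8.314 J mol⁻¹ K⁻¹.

For a reversible adiabat TV^(γ−1) is constant, so T₂ = T₁ (V₁/V₂)^(γ−1).
γ = 7/5 for a diatomic ideal gas, so γ−1 = 2/5.
T₂ = 406 × 11.9^(2/5) = 1093 K.
Q = 0, so ΔU = W_on_gas = nCᵥΔT with Cᵥ = R/(γ−1) = 20.79 J/(mol·K).
ΔU = 3.7 × 20.79 × (1093 − 406) = 52860 J.

W ≈ 52.9 kJ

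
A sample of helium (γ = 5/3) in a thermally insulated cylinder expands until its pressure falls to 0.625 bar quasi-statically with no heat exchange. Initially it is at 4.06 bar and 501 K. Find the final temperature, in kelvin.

T₂ ≈ 237 K

Adiabatic: T₂/T₁ = (P₂/P₁)^((γ−1)/γ).
T₂ = 501 × (0.625/4.06)^(2/5) = 237 K.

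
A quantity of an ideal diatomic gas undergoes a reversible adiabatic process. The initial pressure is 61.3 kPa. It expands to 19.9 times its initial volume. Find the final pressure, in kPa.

Adiabatic: P₁V₁^γ = P₂V₂^γ ⇒ P₂ = P₁ (V₁/V₂)^γ.
For a diatomic ideal gas γ = 7/5.
P₂ = 61.3 × (1/19.9)^(7/5) = 0.9312 kPa.

P₂ ≈ 0.931 kPa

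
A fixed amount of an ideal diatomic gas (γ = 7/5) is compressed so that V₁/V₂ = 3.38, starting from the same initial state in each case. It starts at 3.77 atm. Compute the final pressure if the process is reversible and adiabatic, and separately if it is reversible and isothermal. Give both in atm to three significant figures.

Isothermal: P₂ = P₁(V₁/V₂) = 3.77×3.38 = 12.74 atm.
Adiabatic: P₂ = P₁(V₁/V₂)^γ = 3.77×3.38^(7/5) = 20.74 atm.

adiabatic: 20.7 atm; isothermal: 12.7 atm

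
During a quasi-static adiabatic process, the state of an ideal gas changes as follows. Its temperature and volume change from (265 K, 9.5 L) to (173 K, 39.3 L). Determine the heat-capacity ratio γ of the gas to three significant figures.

TV^(γ−1) = const ⇒ γ − 1 = ln(T₂/T₁) / ln(V₁/V₂).
γ = 1 + ln(173/265) / ln(9.5/39.3) = 1.3.

γ ≈ 1.30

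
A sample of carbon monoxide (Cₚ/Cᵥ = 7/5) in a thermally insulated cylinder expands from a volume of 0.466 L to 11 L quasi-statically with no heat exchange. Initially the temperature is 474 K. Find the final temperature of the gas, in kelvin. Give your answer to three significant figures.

T₂ ≈ 134 K

For a reversible adiabat TV^(γ−1) is constant, so T₂ = T₁ (V₁/V₂)^(γ−1).
T₂ = 474 × (0.466/11)^(2/5) = 133.8 K.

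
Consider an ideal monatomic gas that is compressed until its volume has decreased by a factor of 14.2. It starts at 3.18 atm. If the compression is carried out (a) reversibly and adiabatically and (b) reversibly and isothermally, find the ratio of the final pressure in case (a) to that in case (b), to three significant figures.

For a monatomic ideal gas γ = 5/3.
Isothermal: P_b = P₁(V₁/V₂) = 3.18×14.2.
Adiabatic: P_a = P₁(V₁/V₂)^γ = 3.18×14.2^(5/3).
P_a/P_b = (V₁/V₂)^(γ−1) = 14.2^(2/3) = 5.864.

P_adiabatic / P_isothermal ≈ 5.86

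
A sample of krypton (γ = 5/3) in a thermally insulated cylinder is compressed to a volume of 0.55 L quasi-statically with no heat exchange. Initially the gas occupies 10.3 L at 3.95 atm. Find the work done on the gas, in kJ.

W ≈ 37.4 kJ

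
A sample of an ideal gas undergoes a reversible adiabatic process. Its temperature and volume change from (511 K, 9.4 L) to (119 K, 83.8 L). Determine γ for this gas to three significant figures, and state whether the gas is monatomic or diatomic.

γ ≈ 1.67; monatomic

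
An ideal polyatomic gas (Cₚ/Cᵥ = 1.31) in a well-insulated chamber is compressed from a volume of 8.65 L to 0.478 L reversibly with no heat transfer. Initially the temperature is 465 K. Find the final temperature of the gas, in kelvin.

For a reversible adiabat TV^(γ−1) is constant, so T₂ = T₁ (V₁/V₂)^(γ−1).
T₂ = 465 × (8.65/0.478)^(0.31) = 1141 K.

T₂ ≈ 1140 K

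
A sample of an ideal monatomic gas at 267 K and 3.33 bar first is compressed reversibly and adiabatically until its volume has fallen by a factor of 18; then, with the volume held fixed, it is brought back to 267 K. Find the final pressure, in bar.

P₃ ≈ 59.9 bar

For a monatomic ideal gas γ = 5/3.
Adiabatic step (PV^γ = const): P₂ = 3.33×18^(5/3) = 411.7 bar; T₂ = 267×18^(2/3) = 1834 K.
Isochoric: P₃ = P₂(T₃/T₂) = 411.7 × (267/1834) = 59.94 bar.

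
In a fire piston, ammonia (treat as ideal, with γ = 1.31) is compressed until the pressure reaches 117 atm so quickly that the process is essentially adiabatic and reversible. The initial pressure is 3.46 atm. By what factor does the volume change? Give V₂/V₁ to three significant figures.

V₂/V₁ ≈ 0.0680

From PV^γ = const, V₂/V₁ = (P₁/P₂)^(1/γ).
V₂/V₁ = (3.46/117)^(0.763) = 0.06804.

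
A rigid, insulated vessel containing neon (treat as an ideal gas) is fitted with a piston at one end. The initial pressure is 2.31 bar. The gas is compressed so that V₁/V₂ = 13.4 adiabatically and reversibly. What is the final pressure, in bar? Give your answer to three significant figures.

P₂ ≈ 175 bar

Since PV^γ is constant along a reversible adiabat, P₂ = P₁ (V₁/V₂)^γ.
For a monatomic ideal gas γ = 5/3.
P₂ = 2.31 × 13.4^(5/3) = 174.6 bar.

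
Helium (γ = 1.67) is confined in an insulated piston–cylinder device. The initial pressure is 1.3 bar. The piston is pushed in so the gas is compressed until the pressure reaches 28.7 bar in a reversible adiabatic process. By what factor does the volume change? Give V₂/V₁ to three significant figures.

From PV^γ = const, V₂/V₁ = (P₁/P₂)^(1/γ).
V₂/V₁ = (1.3/28.7)^(0.599) = 0.1568.

V₂/V₁ ≈ 0.157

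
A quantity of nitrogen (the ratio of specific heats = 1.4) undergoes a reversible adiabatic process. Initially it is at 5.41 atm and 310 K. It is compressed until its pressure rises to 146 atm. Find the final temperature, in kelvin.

T₂ ≈ 795 K

Adiabatic: T₂/T₁ = (P₂/P₁)^((γ−1)/γ).
T₂ = 310 × (146/5.41)^(0.286) = 794.8 K.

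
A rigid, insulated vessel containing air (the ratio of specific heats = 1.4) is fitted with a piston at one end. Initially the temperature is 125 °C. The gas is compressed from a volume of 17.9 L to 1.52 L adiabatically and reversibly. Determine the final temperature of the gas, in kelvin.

T₂ ≈ 1070 K

For a reversible adiabat TV^(γ−1) is constant, so T₂ = T₁ (V₁/V₂)^(γ−1).
T₁ = 125 °C = 398.1 K.
T₂ = 398.1 × (17.9/1.52)^(0.4) = 1068 K.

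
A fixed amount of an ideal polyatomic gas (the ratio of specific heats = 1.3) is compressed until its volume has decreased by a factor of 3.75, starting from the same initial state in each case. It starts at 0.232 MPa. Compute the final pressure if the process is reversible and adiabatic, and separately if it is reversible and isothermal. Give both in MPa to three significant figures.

adiabatic: 1.29 MPa; isothermal: 0.870 MPa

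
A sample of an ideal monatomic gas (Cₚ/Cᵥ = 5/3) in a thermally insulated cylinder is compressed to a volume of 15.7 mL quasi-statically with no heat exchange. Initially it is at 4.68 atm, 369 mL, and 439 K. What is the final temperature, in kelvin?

Adiabatic: T₁V₁^(γ−1) = T₂V₂^(γ−1) ⇒ T₂ = T₁ (V₁/V₂)^(γ−1).
T₂ = 439 × (369/15.7)^(2/3) = 3602 K.

T₂ ≈ 3600 K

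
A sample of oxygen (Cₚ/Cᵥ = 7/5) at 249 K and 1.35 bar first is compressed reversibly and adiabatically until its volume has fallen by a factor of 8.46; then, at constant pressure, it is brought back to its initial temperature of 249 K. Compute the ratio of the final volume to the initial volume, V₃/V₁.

Adiabatic step: V₂/V₁ = 0.1182; T₂ = T₁·8.46^(2/5) = 585 K.
Isobaric step: V₃/V₂ = T₃/T₂ = 249/585.
V₃/V₁ = (V₂/V₁)(V₃/V₂) = 0.1182 × (249/585) = 0.05031.

V₃/V₁ ≈ 0.0503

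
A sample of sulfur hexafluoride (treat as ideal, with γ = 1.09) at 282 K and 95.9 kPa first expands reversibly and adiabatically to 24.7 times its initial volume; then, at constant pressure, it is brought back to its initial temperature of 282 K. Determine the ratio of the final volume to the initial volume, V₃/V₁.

Adiabatic step: V₂/V₁ = 24.7; T₂ = T₁·(1/24.7)^(0.09) = 211.3 K.
Isobaric step: V₃/V₂ = T₃/T₂ = 282/211.3.
V₃/V₁ = (V₂/V₁)(V₃/V₂) = 24.7 × (282/211.3) = 32.96.

V₃/V₁ ≈ 33.0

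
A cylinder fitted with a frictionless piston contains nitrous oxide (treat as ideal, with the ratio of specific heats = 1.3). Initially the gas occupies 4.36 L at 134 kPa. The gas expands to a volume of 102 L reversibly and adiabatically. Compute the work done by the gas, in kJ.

W ≈ 1.19 kJ

P₂ = P₁(V₁/V₂)^γ = 134×(4.36/102)^(1.3) = 2.225 kPa.
For a reversible adiabat, W_by_gas = (P₁V₁ − P₂V₂)/(γ−1).
W_by = (134000×0.00436 − 2225×0.102) / (0.3) = 1191 J.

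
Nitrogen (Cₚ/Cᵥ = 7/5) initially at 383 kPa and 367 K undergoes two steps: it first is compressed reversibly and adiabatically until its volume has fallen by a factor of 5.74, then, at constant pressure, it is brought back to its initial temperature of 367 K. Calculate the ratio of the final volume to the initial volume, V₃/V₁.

V₃/V₁ ≈ 0.0866

Adiabatic step: V₂/V₁ = 0.1742; T₂ = T₁·5.74^(2/5) = 738.3 K.
Isobaric step: V₃/V₂ = T₃/T₂ = 367/738.3.
V₃/V₁ = (V₂/V₁)(V₃/V₂) = 0.1742 × (367/738.3) = 0.0866.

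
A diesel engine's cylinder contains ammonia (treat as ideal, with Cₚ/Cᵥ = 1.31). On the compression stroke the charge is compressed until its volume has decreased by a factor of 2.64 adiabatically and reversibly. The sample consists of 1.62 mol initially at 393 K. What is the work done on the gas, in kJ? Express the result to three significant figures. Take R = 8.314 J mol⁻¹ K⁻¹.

Adiabatic: T₁V₁^(γ−1) = T₂V₂^(γ−1) ⇒ T₂ = T₁ (V₁/V₂)^(γ−1).
T₂ = 393 × 2.64^(0.31) = 531 K.
Q = 0, so ΔU = W_on_gas = nCᵥΔT with Cᵥ = R/(γ−1) = 26.82 J/(mol·K).
ΔU = 1.62 × 26.82 × (531 − 393) = 5995 J.

W ≈ 6.00 kJ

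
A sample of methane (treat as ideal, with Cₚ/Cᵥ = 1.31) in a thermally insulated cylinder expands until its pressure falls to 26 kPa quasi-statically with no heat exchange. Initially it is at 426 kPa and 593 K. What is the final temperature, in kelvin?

Adiabatic: T₂/T₁ = (P₂/P₁)^((γ−1)/γ).
T₂ = 593 × (26/426)^(0.237) = 306 K.

T₂ ≈ 306 K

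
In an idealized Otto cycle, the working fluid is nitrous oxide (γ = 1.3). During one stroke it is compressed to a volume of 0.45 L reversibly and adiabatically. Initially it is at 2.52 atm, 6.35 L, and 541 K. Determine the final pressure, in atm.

Since PV^γ is constant along a reversible adiabat, P₂ = P₁ (V₁/V₂)^γ.
P₂ = 2.52 × (6.35/0.45)^(1.3) = 78.67 atm.

P₂ ≈ 78.7 atm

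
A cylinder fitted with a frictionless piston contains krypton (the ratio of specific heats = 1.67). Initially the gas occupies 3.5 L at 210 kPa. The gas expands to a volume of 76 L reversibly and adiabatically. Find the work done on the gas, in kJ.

P₂ = P₁(V₁/V₂)^γ = 210×(3.5/76)^(1.67) = 1.23 kPa.
For a reversible adiabat, W_by_gas = (P₁V₁ − P₂V₂)/(γ−1).
W_by = (210000×0.0035 − 1230×0.076) / (0.67) = 957.5 J.
W_on_gas = −W_by = -957.5 J.

W ≈ -0.958 kJ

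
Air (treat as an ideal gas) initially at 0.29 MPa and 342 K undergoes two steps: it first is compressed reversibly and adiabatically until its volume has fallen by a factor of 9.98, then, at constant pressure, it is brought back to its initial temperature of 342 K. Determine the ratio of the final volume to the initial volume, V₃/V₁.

For a diatomic ideal gas γ = 7/5.
Adiabatic step: V₂/V₁ = 0.1002; T₂ = T₁·9.98^(2/5) = 858.4 K.
Isobaric step: V₃/V₂ = T₃/T₂ = 342/858.4.
V₃/V₁ = (V₂/V₁)(V₃/V₂) = 0.1002 × (342/858.4) = 0.03992.

V₃/V₁ ≈ 0.0399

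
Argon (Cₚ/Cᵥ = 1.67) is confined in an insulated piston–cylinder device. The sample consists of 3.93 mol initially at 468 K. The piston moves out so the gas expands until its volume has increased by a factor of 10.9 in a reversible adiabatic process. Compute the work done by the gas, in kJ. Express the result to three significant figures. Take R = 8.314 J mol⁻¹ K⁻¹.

For a reversible adiabat TV^(γ−1) is constant, so T₂ = T₁ (V₁/V₂)^(γ−1).
T₂ = 468 × (1/10.9)^(0.67) = 94.44 K.
Q = 0, so ΔU = W_on_gas = nCᵥΔT with Cᵥ = R/(γ−1) = 12.41 J/(mol·K).
ΔU = 3.93 × 12.41 × (94.44 − 468) = -18220 J.
Work done by the gas = −ΔU = 18220 J.

W ≈ 18.2 kJ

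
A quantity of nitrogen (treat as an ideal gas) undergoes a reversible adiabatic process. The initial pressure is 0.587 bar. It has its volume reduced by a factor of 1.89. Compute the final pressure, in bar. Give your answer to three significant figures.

P₂ ≈ 1.43 bar

Since PV^γ is constant along a reversible adiabat, P₂ = P₁ (V₁/V₂)^γ.
For a diatomic ideal gas γ = 7/5.
P₂ = 0.587 × 1.89^(7/5) = 1.431 bar.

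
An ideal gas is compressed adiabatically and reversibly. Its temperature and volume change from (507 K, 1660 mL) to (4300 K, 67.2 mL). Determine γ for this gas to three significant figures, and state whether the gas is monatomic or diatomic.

TV^(γ−1) = const ⇒ γ − 1 = ln(T₂/T₁) / ln(V₁/V₂).
γ = 1 + ln(4300/507) / ln(1660/67.2) = 1.667.
γ ≈ 1.67 is close to 5/3, so the gas is monatomic.

γ ≈ 1.67; monatomic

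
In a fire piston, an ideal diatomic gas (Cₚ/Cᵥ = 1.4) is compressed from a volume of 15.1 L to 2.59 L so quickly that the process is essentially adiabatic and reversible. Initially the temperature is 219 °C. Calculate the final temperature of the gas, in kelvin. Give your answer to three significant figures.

Adiabatic: T₁V₁^(γ−1) = T₂V₂^(γ−1) ⇒ T₂ = T₁ (V₁/V₂)^(γ−1).
T₁ = 219 °C = 492.1 K.
T₂ = 492.1 × (15.1/2.59)^(0.4) = 996.3 K.

T₂ ≈ 996 K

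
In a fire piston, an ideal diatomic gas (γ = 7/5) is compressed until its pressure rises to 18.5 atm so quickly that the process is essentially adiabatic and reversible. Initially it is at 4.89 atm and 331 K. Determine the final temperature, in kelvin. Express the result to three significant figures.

T₂ ≈ 484 K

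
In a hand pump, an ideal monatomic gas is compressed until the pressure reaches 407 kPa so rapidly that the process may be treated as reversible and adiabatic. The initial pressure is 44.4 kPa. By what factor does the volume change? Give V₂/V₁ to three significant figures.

V₂/V₁ ≈ 0.265

From PV^γ = const, V₂/V₁ = (P₁/P₂)^(1/γ).
For a monatomic ideal gas γ = 5/3.
V₂/V₁ = (44.4/407)^(3/5) = 0.2647.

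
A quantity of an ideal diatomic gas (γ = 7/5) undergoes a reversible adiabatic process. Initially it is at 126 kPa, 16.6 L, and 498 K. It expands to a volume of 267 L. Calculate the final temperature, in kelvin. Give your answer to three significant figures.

Adiabatic: T₁V₁^(γ−1) = T₂V₂^(γ−1) ⇒ T₂ = T₁ (V₁/V₂)^(γ−1).
T₂ = 498 × (16.6/267)^(2/5) = 163.9 K.

T₂ ≈ 164 K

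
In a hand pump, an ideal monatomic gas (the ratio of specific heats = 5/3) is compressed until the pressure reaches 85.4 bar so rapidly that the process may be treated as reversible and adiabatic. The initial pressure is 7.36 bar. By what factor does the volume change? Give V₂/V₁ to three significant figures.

From PV^γ = const, V₂/V₁ = (P₁/P₂)^(1/γ).
V₂/V₁ = (7.36/85.4)^(3/5) = 0.2297.

V₂/V₁ ≈ 0.230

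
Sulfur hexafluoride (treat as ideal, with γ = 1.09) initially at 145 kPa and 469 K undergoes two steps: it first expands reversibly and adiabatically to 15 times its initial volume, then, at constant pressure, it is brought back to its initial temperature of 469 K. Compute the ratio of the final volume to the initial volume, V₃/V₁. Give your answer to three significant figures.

V₃/V₁ ≈ 19.1

Adiabatic step: V₂/V₁ = 15; T₂ = T₁·(1/15)^(0.09) = 367.6 K.
Isobaric step: V₃/V₂ = T₃/T₂ = 469/367.6.
V₃/V₁ = (V₂/V₁)(V₃/V₂) = 15 × (469/367.6) = 19.14.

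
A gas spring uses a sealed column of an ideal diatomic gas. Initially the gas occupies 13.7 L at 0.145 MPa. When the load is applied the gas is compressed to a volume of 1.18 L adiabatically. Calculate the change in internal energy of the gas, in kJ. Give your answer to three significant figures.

γ = 7/5 for a diatomic ideal gas.
P₂ = P₁(V₁/V₂)^γ = 0.145×(13.7/1.18)^(7/5) = 4.489 MPa.
For a reversible adiabat, W_by_gas = (P₁V₁ − P₂V₂)/(γ−1).
W_by = (145000×0.0137 − 4.489×10^6×0.00118) / (2/5) = -8276 J.
Q = 0 ⇒ ΔU = −W_by = 8276 J.

ΔU ≈ 8.28 kJ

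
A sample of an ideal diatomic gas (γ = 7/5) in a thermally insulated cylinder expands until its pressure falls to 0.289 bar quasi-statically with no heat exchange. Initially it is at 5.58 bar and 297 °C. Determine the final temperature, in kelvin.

Along an adiabat T P^((1−γ)/γ) is constant, so T₂ = T₁ (P₂/P₁)^((γ−1)/γ).
T₁ = 297 °C = 570.1 K.
T₂ = 570.1 × (0.289/5.58)^(2/7) = 244.7 K.

T₂ ≈ 245 K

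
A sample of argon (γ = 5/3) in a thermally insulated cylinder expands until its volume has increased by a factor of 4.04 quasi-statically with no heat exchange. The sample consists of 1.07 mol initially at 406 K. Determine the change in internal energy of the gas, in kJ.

ΔU ≈ -3.28 kJ

Adiabatic: T₁V₁^(γ−1) = T₂V₂^(γ−1) ⇒ T₂ = T₁ (V₁/V₂)^(γ−1).
T₂ = 406 × (1/4.04)^(2/3) = 160.1 K.
Q = 0, so ΔU = W_on_gas = nCᵥΔT with Cᵥ = R/(γ−1) = 12.47 J/(mol·K).
ΔU = 1.07 × 12.47 × (160.1 − 406) = -3282 J.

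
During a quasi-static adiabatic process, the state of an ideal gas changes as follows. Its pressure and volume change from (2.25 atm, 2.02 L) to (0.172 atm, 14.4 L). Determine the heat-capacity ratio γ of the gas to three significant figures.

PV^γ = const ⇒ γ = ln(P₂/P₁) / ln(V₁/V₂).
γ = ln(0.172/2.25) / ln(2.02/14.4) = 1.309.

γ ≈ 1.31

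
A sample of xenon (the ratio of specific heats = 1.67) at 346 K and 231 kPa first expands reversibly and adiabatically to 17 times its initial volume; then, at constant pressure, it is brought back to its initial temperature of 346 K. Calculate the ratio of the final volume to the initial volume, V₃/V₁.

V₃/V₁ ≈ 113

Adiabatic step: V₂/V₁ = 17; T₂ = T₁·(1/17)^(0.67) = 51.84 K.
Isobaric step: V₃/V₂ = T₃/T₂ = 346/51.84.
V₃/V₁ = (V₂/V₁)(V₃/V₂) = 17 × (346/51.84) = 113.5.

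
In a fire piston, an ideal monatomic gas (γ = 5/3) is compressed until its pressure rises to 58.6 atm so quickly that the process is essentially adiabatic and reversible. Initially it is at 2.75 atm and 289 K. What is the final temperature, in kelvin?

Adiabatic: T₂/T₁ = (P₂/P₁)^((γ−1)/γ).
T₂ = 289 × (58.6/2.75)^(2/5) = 982.5 K.

T₂ ≈ 982 K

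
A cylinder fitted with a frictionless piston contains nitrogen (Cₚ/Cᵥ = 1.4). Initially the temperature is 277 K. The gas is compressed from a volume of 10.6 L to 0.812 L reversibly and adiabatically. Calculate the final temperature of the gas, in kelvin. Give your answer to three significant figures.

T₂ ≈ 774 K

For a reversible adiabat TV^(γ−1) is constant, so T₂ = T₁ (V₁/V₂)^(γ−1).
T₂ = 277 × (10.6/0.812)^(0.4) = 774.1 K.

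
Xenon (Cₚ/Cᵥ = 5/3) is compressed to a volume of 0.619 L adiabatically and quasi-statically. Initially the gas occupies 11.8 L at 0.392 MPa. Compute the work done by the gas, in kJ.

W ≈ -42.6 kJ

P₂ = P₁(V₁/V₂)^γ = 0.392×(11.8/0.619)^(5/3) = 53.33 MPa.
For a reversible adiabat, W_by_gas = (P₁V₁ − P₂V₂)/(γ−1).
W_by = (392000×0.0118 − 5.333×10^7×0.000619) / (2/3) = -42570 J.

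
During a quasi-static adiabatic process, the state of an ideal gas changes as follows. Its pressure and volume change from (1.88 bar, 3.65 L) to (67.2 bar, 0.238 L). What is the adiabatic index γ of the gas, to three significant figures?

PV^γ = const ⇒ γ = ln(P₂/P₁) / ln(V₁/V₂).
γ = ln(67.2/1.88) / ln(3.65/0.238) = 1.31.

γ ≈ 1.31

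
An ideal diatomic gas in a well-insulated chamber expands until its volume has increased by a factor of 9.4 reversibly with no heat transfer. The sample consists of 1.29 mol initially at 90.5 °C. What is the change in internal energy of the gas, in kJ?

ΔU ≈ -5.77 kJ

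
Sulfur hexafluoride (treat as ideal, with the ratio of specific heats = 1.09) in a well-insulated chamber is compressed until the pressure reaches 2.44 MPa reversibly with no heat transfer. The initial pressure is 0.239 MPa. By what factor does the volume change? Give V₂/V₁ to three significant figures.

From PV^γ = const, V₂/V₁ = (P₁/P₂)^(1/γ).
V₂/V₁ = (0.239/2.44)^(0.917) = 0.1187.

V₂/V₁ ≈ 0.119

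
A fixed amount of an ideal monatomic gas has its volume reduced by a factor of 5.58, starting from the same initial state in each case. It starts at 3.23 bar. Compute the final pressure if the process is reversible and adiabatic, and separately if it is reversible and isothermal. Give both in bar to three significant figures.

adiabatic: 56.7 bar; isothermal: 18.0 bar

For a monatomic ideal gas γ = 5/3.
Isothermal: P₂ = P₁(V₁/V₂) = 3.23×5.58 = 18.02 bar.
Adiabatic: P₂ = P₁(V₁/V₂)^γ = 3.23×5.58^(5/3) = 56.7 bar.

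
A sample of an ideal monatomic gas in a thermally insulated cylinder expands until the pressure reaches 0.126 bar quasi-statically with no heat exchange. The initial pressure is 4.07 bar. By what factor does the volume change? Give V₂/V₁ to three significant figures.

From PV^γ = const, V₂/V₁ = (P₁/P₂)^(1/γ).
For a monatomic ideal gas γ = 5/3.
V₂/V₁ = (4.07/0.126)^(3/5) = 8.045.

V₂/V₁ ≈ 8.05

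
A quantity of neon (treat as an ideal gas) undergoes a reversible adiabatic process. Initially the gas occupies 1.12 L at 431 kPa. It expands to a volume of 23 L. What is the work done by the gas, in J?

γ = 5/3 for a monatomic ideal gas.
P₂ = P₁(V₁/V₂)^γ = 431×(1.12/23)^(5/3) = 2.799 kPa.
For a reversible adiabat, W_by_gas = (P₁V₁ − P₂V₂)/(γ−1).
W_by = (431000×0.00112 − 2799×0.023) / (2/3) = 627.5 J.

W ≈ 628 J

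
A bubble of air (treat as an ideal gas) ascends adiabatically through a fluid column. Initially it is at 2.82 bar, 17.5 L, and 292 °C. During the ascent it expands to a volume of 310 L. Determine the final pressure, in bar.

Since PV^γ is constant along a reversible adiabat, P₂ = P₁ (V₁/V₂)^γ.
γ = 7/5 for a diatomic ideal gas.
P₂ = 2.82 × (17.5/310)^(7/5) = 0.05042 bar.

P₂ ≈ 0.0504 bar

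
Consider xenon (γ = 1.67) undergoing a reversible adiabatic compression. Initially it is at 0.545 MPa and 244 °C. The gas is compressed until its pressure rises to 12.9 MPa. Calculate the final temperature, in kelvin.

T₂ ≈ 1840 K

Along an adiabat T P^((1−γ)/γ) is constant, so T₂ = T₁ (P₂/P₁)^((γ−1)/γ).
T₁ = 244 °C = 517.1 K.
T₂ = 517.1 × (12.9/0.545)^(0.401) = 1841 K.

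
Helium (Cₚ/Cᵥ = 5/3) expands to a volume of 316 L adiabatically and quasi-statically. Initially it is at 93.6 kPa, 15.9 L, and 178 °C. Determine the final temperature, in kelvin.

T₂ ≈ 61.5 K

For a reversible adiabat TV^(γ−1) is constant, so T₂ = T₁ (V₁/V₂)^(γ−1).
T₁ = 178 °C = 451.1 K.
T₂ = 451.1 × (15.9/316)^(2/3) = 61.49 K.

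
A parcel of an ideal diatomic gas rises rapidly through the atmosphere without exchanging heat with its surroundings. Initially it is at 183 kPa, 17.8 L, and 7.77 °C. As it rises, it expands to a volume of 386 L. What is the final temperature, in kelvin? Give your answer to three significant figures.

For a reversible adiabat TV^(γ−1) is constant, so T₂ = T₁ (V₁/V₂)^(γ−1).
γ = 7/5 for a diatomic ideal gas.
T₁ = 7.77 °C = 280.9 K.
T₂ = 280.9 × (17.8/386)^(2/5) = 82.06 K.

T₂ ≈ 82.1 K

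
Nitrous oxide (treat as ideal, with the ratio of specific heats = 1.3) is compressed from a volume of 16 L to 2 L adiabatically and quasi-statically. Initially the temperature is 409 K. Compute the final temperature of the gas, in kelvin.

T₂ ≈ 763 K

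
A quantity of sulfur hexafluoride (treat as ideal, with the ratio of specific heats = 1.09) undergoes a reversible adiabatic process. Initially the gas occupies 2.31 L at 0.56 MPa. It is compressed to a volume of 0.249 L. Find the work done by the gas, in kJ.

W ≈ -3.19 kJ

P₂ = P₁(V₁/V₂)^γ = 0.56×(2.31/0.249)^(1.09) = 6.348 MPa.
For a reversible adiabat, W_by_gas = (P₁V₁ − P₂V₂)/(γ−1).
W_by = (560000×0.00231 − 6.348×10^6×0.000249) / (0.09) = -3191 J.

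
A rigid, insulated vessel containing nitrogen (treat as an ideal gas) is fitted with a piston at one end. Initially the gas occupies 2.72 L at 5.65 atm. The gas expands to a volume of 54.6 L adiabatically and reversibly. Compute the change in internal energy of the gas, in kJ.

ΔU ≈ -2.72 kJ

γ = 7/5 for a diatomic ideal gas.
P₂ = P₁(V₁/V₂)^γ = 5.65×(2.72/54.6)^(7/5) = 0.0848 atm.
For a reversible adiabat, W_by_gas = (P₁V₁ − P₂V₂)/(γ−1).
W_by = (572500×0.00272 − 8592×0.0546) / (2/5) = 2720 J.
Q = 0 ⇒ ΔU = −W_by = -2720 J.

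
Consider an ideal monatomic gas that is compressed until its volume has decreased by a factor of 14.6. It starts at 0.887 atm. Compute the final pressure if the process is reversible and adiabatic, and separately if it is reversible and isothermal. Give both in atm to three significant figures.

adiabatic: 77.4 atm; isothermal: 13.0 atm

For a monatomic ideal gas γ = 5/3.
Isothermal: P₂ = P₁(V₁/V₂) = 0.887×14.6 = 12.95 atm.
Adiabatic: P₂ = P₁(V₁/V₂)^γ = 0.887×14.6^(5/3) = 77.36 atm.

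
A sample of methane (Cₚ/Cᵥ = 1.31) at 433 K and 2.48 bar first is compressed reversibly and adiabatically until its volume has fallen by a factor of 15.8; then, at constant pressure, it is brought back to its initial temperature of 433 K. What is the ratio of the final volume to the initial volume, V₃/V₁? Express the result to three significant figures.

V₃/V₁ ≈ 0.0269

Adiabatic step: V₂/V₁ = 0.06329; T₂ = T₁·15.8^(0.31) = 1019 K.
Isobaric step: V₃/V₂ = T₃/T₂ = 433/1019.
V₃/V₁ = (V₂/V₁)(V₃/V₂) = 0.06329 × (433/1019) = 0.0269.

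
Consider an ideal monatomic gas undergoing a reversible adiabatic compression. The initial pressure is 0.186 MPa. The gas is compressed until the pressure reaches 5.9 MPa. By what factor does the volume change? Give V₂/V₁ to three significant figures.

V₂/V₁ ≈ 0.126

From PV^γ = const, V₂/V₁ = (P₁/P₂)^(1/γ).
For a monatomic ideal gas γ = 5/3.
V₂/V₁ = (0.186/5.9)^(3/5) = 0.1257.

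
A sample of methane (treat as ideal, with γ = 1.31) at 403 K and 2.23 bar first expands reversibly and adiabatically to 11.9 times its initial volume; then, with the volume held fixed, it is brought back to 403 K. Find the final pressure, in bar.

Adiabatic step (PV^γ = const): P₂ = 2.23×(1/11.9)^(1.31) = 0.08696 bar; T₂ = 403×(1/11.9)^(0.31) = 187 K.
Isochoric: P₃ = P₂(T₃/T₂) = 0.08696 × (403/187) = 0.1874 bar.

P₃ ≈ 0.187 bar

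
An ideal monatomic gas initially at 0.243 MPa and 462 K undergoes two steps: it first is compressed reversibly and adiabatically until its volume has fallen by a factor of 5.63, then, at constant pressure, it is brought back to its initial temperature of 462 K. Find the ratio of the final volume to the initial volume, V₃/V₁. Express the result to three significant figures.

For a monatomic ideal gas γ = 5/3.
Adiabatic step: V₂/V₁ = 0.1776; T₂ = T₁·5.63^(2/3) = 1462 K.
Isobaric step: V₃/V₂ = T₃/T₂ = 462/1462.
V₃/V₁ = (V₂/V₁)(V₃/V₂) = 0.1776 × (462/1462) = 0.05612.

V₃/V₁ ≈ 0.0561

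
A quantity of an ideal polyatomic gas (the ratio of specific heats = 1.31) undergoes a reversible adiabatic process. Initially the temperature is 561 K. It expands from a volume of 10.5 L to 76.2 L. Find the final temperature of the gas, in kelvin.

Adiabatic: T₁V₁^(γ−1) = T₂V₂^(γ−1) ⇒ T₂ = T₁ (V₁/V₂)^(γ−1).
T₂ = 561 × (10.5/76.2)^(0.31) = 303.5 K.

T₂ ≈ 303 K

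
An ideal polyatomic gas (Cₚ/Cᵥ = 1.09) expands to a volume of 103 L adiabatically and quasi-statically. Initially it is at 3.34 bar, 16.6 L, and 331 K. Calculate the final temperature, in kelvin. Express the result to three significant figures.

For a reversible adiabat TV^(γ−1) is constant, so T₂ = T₁ (V₁/V₂)^(γ−1).
T₂ = 331 × (16.6/103)^(0.09) = 280.9 K.

T₂ ≈ 281 K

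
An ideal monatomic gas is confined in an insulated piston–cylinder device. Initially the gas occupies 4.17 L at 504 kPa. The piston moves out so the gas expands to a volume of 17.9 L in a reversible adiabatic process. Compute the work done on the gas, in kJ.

W ≈ -1.96 kJ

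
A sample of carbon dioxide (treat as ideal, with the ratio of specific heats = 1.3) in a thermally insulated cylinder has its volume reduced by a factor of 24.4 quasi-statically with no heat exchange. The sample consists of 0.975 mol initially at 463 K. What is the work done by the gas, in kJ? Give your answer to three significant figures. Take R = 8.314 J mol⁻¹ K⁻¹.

W ≈ -20.1 kJ

For a reversible adiabat TV^(γ−1) is constant, so T₂ = T₁ (V₁/V₂)^(γ−1).
T₂ = 463 × 24.4^(0.3) = 1207 K.
Q = 0, so ΔU = W_on_gas = nCᵥΔT with Cᵥ = R/(γ−1) = 27.71 J/(mol·K).
ΔU = 0.975 × 27.71 × (1207 − 463) = 20110 J.
Work done by the gas = −ΔU = -20110 J.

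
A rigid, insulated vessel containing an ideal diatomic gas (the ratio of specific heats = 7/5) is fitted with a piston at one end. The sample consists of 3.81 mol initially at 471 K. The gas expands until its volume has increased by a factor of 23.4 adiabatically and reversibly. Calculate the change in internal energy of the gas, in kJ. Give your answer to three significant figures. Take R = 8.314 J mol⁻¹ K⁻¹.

ΔU ≈ -26.7 kJ

Adiabatic: T₁V₁^(γ−1) = T₂V₂^(γ−1) ⇒ T₂ = T₁ (V₁/V₂)^(γ−1).
T₂ = 471 × (1/23.4)^(2/5) = 133.5 K.
Q = 0, so ΔU = W_on_gas = nCᵥΔT with Cᵥ = R/(γ−1) = 20.79 J/(mol·K).
ΔU = 3.81 × 20.79 × (133.5 − 471) = -26730 J.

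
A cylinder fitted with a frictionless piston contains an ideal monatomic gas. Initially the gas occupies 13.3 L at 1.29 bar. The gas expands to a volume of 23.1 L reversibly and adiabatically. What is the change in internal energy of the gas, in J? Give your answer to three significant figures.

γ = 5/3 for a monatomic ideal gas.
P₂ = P₁(V₁/V₂)^γ = 1.29×(13.3/23.1)^(5/3) = 0.514 bar.
For a reversible adiabat, W_by_gas = (P₁V₁ − P₂V₂)/(γ−1).
W_by = (129000×0.0133 − 51400×0.0231) / (2/3) = 792.4 J.
Q = 0 ⇒ ΔU = −W_by = -792.4 J.

ΔU ≈ -792 J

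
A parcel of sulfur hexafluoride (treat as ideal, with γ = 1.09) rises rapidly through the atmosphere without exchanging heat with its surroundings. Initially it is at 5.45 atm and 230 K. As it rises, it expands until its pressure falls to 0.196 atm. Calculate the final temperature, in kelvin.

Adiabatic: T₂/T₁ = (P₂/P₁)^((γ−1)/γ).
T₂ = 230 × (0.196/5.45)^(0.0826) = 174.8 K.

T₂ ≈ 175 K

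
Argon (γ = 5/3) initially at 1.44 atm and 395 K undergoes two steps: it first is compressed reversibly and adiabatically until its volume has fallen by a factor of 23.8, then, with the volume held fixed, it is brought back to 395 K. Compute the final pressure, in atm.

Adiabatic step (PV^γ = const): P₂ = 1.44×23.8^(5/3) = 283.6 atm; T₂ = 395×23.8^(2/3) = 3268 K.
Isochoric: P₃ = P₂(T₃/T₂) = 283.6 × (395/3268) = 34.27 atm.

P₃ ≈ 34.3 atm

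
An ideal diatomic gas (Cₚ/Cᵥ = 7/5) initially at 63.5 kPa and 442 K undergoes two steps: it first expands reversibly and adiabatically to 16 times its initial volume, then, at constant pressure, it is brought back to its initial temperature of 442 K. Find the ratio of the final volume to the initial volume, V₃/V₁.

Adiabatic step: V₂/V₁ = 16; T₂ = T₁·(1/16)^(2/5) = 145.8 K.
Isobaric step: V₃/V₂ = T₃/T₂ = 442/145.8.
V₃/V₁ = (V₂/V₁)(V₃/V₂) = 16 × (442/145.8) = 48.5.

V₃/V₁ ≈ 48.5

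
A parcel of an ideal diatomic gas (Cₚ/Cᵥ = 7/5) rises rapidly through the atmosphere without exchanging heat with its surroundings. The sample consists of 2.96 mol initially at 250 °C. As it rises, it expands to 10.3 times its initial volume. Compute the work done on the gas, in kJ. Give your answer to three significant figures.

W ≈ -19.5 kJ

Adiabatic: T₁V₁^(γ−1) = T₂V₂^(γ−1) ⇒ T₂ = T₁ (V₁/V₂)^(γ−1).
T₁ = 250 °C = 523.1 K.
T₂ = 523.1 × (1/10.3)^(2/5) = 205.8 K.
Q = 0, so ΔU = W_on_gas = nCᵥΔT with Cᵥ = R/(γ−1) = 20.79 J/(mol·K).
ΔU = 2.96 × 20.79 × (205.8 − 523.1) = -19520 J.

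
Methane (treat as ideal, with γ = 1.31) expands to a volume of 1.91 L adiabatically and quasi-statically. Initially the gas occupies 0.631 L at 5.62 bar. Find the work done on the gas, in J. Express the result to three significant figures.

P₂ = P₁(V₁/V₂)^γ = 5.62×(0.631/1.91)^(1.31) = 1.317 bar.
For a reversible adiabat, W_by_gas = (P₁V₁ − P₂V₂)/(γ−1).
W_by = (562000×0.000631 − 131700×0.00191) / (0.31) = 332.4 J.
W_on_gas = −W_by = -332.4 J.

W ≈ -332 J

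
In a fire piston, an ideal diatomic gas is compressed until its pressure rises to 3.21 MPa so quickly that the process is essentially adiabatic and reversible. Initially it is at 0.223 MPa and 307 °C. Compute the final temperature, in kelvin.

T₂ ≈ 1240 K

Adiabatic: T₂/T₁ = (P₂/P₁)^((γ−1)/γ).
For a diatomic ideal gas γ = 7/5, so (γ−1)/γ = 2/7.
T₁ = 307 °C = 580.1 K.
T₂ = 580.1 × (3.21/0.223)^(2/7) = 1243 K.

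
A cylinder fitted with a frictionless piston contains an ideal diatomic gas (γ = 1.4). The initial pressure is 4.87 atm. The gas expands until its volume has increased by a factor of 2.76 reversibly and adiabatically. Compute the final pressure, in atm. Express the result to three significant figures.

Adiabatic: P₁V₁^γ = P₂V₂^γ ⇒ P₂ = P₁ (V₁/V₂)^γ.
P₂ = 4.87 × (1/2.76)^(1.4) = 1.176 atm.

P₂ ≈ 1.18 atm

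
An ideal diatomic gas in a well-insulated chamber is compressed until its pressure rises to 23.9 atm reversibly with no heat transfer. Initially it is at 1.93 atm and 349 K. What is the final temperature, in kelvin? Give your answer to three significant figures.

T₂ ≈ 716 K

Along an adiabat T P^((1−γ)/γ) is constant, so T₂ = T₁ (P₂/P₁)^((γ−1)/γ).
For a diatomic ideal gas γ = 7/5, so (γ−1)/γ = 2/7.
T₂ = 349 × (23.9/1.93)^(2/7) = 716.3 K.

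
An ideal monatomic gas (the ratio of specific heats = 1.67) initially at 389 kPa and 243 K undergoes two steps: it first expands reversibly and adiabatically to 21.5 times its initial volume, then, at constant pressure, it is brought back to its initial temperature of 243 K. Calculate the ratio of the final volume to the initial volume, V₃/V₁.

V₃/V₁ ≈ 168

Adiabatic step: V₂/V₁ = 21.5; T₂ = T₁·(1/21.5)^(0.67) = 31.11 K.
Isobaric step: V₃/V₂ = T₃/T₂ = 243/31.11.
V₃/V₁ = (V₂/V₁)(V₃/V₂) = 21.5 × (243/31.11) = 167.9.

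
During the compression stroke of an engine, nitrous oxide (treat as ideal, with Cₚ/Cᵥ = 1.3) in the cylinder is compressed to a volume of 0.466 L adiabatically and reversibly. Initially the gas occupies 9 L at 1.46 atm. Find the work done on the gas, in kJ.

P₂ = P₁(V₁/V₂)^γ = 1.46×(9/0.466)^(1.3) = 68.54 atm.
For a reversible adiabat, W_by_gas = (P₁V₁ − P₂V₂)/(γ−1).
W_by = (147900×0.009 − 6.945×10^6×0.000466) / (0.3) = -6350 J.
W_on_gas = −W_by = 6350 J.

W ≈ 6.35 kJ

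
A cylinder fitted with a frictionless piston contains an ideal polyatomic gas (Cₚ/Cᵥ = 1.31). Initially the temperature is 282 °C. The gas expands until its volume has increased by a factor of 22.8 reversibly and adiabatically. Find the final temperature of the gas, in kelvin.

T₂ ≈ 211 K

For a reversible adiabat TV^(γ−1) is constant, so T₂ = T₁ (V₁/V₂)^(γ−1).
T₁ = 282 °C = 555.1 K.
T₂ = 555.1 × (1/22.8)^(0.31) = 210.6 K.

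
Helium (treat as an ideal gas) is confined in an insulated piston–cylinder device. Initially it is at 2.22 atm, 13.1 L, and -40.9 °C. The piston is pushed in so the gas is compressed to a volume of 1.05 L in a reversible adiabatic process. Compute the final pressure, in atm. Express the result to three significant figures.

P₂ ≈ 149 atm

Since PV^γ is constant along a reversible adiabat, P₂ = P₁ (V₁/V₂)^γ.
γ = 5/3 for a monatomic ideal gas.
P₂ = 2.22 × (13.1/1.05)^(5/3) = 149 atm.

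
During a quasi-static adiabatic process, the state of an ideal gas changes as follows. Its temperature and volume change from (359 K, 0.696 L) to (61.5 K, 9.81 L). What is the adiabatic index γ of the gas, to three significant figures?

TV^(γ−1) = const ⇒ γ − 1 = ln(T₂/T₁) / ln(V₁/V₂).
γ = 1 + ln(61.5/359) / ln(0.696/9.81) = 1.667.

γ ≈ 1.67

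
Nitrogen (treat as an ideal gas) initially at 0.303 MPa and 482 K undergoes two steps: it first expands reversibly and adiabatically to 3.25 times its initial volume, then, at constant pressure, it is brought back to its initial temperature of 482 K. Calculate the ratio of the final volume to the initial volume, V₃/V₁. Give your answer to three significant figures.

V₃/V₁ ≈ 5.21

For a diatomic ideal gas γ = 7/5.
Adiabatic step: V₂/V₁ = 3.25; T₂ = T₁·(1/3.25)^(2/5) = 300.8 K.
Isobaric step: V₃/V₂ = T₃/T₂ = 482/300.8.
V₃/V₁ = (V₂/V₁)(V₃/V₂) = 3.25 × (482/300.8) = 5.208.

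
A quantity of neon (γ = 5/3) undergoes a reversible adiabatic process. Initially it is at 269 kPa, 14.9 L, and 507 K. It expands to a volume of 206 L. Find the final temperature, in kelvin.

T₂ ≈ 88.0 K

For a reversible adiabat TV^(γ−1) is constant, so T₂ = T₁ (V₁/V₂)^(γ−1).
T₂ = 507 × (14.9/206)^(2/3) = 88.01 K.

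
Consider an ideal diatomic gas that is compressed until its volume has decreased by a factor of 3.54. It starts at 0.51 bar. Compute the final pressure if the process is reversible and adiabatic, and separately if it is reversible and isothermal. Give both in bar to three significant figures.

For a diatomic ideal gas γ = 7/5.
Isothermal: P₂ = P₁(V₁/V₂) = 0.51×3.54 = 1.805 bar.
Adiabatic: P₂ = P₁(V₁/V₂)^γ = 0.51×3.54^(7/5) = 2.993 bar.

adiabatic: 2.99 bar; isothermal: 1.81 bar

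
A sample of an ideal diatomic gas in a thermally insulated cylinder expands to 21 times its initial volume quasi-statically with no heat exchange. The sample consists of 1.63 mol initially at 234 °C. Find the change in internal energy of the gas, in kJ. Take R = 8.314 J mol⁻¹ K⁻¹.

For a reversible adiabat TV^(γ−1) is constant, so T₂ = T₁ (V₁/V₂)^(γ−1).
γ = 7/5 for a diatomic ideal gas, so γ−1 = 2/5.
T₁ = 234 °C = 507.1 K.
T₂ = 507.1 × (1/21)^(2/5) = 150.1 K.
Q = 0, so ΔU = W_on_gas = nCᵥΔT with Cᵥ = R/(γ−1) = 20.79 J/(mol·K).
ΔU = 1.63 × 20.79 × (150.1 − 507.1) = -12100 J.

ΔU ≈ -12.1 kJ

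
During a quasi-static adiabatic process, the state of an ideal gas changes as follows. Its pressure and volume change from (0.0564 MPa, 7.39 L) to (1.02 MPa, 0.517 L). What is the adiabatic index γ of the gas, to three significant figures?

PV^γ = const ⇒ γ = ln(P₂/P₁) / ln(V₁/V₂).
γ = ln(1.02/0.0564) / ln(7.39/0.517) = 1.088.

γ ≈ 1.09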